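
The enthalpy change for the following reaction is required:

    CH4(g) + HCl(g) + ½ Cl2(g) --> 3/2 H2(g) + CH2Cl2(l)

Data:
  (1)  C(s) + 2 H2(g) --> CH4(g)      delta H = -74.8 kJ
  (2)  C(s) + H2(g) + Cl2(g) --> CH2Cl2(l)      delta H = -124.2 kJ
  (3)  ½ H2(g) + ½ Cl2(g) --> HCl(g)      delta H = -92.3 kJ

(1) reversed: +74.8 kJ
(2) as written: -124.2 kJ
(3) reversed: +92.3 kJ
delta H = (+74.8) + (-124.2) + (+92.3) = 42.9 kJ

delta H = 42.9 kJ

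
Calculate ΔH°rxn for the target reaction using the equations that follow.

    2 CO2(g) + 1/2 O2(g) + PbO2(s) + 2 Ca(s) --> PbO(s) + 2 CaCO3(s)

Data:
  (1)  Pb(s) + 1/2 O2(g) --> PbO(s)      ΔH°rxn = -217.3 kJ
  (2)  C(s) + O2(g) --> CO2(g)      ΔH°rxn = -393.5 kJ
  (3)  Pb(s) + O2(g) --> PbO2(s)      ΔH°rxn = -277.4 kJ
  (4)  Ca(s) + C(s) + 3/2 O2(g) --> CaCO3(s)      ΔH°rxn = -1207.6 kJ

ΔH°rxn = -1568.1 kJ

(1) as written (PbO(s) already on the product side): -217.3 kJ
(2) reversed and × 2 (CO2(g) must end up as a reactant; ×2 to match 2 CO2(g) in the target): (-2)·(-393.5) = +787.0 kJ
(3) reversed (PbO2(s) must end up as a reactant): +277.4 kJ
(4) × 2 (×2 to match 2 CaCO3(s) in the target): (2)·(-1207.6) = -2415.2 kJ
ΔH°rxn = (1)·(-217.3) + (-2)·(-393.5) + (-1)·(-277.4) + (2)·(-1207.6) = -1568.1 kJ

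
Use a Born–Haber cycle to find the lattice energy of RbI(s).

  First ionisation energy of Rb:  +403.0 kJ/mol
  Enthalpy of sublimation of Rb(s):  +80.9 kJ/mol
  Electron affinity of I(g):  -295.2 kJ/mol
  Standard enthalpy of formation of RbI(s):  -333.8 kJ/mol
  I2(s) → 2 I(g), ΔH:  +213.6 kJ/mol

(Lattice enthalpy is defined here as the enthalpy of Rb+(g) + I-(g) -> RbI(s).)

U = -629.3 kJ/mol

ΔHf° = 1·ΔHsub + 1·(ΣIE) + 1/2·D(I2) + 1·EA + U
-333.8 = 1·(+80.9) + 1·(+403.0) + 1/2·(+213.6) + 1·(-295.2) + U
U = -333.8 − (+295.5) = -629.3 kJ/mol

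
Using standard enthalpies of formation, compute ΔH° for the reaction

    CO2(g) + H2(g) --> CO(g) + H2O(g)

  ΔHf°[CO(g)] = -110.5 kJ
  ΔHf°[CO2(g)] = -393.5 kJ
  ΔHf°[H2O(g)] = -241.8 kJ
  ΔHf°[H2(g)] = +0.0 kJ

ΔH° = 41.2 kJ

Products: 1·(-110.5) + 1·(-241.8) = -352.3
Reactants: 1·(-393.5) + 1·(+0.0) = -393.5
ΔH° = (-352.3) − (-393.5) = 41.2 kJ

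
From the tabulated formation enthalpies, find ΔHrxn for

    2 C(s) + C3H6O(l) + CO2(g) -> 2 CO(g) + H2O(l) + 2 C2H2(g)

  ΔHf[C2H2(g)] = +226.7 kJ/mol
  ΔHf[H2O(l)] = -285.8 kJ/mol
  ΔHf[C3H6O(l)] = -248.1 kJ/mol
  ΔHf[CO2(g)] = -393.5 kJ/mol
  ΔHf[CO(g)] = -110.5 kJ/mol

Products: 2·(-110.5) + 1·(-285.8) + 2·(+226.7) = -53.4
Reactants: 2·(+0.0) + 1·(-248.1) + 1·(-393.5) = -641.6
ΔHrxn = (-53.4) − (-641.6) = 588.2 kJ/mol

ΔHrxn = 588.2 kJ/mol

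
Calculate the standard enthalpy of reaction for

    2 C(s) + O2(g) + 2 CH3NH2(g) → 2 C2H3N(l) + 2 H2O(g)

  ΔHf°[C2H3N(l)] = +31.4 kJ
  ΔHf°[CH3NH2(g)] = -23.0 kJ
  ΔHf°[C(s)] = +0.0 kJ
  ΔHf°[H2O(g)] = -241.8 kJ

ΔHrxn = -374.8 kJ

Products: 2·(+31.4) + 2·(-241.8) = -420.8
Reactants: 2·(+0.0) + 1·(+0.0) + 2·(-23.0) = -46.0
ΔHrxn = (-420.8) − (-46.0) = -374.8 kJ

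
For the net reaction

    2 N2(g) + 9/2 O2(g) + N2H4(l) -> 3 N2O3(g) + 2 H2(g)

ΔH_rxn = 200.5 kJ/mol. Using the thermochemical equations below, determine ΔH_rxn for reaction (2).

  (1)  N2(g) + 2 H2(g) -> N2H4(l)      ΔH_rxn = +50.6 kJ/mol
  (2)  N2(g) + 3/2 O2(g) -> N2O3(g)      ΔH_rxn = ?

ΔH_rxn = 83.7 kJ/mol

(1) reversed (reverse to put N2H4(l) on the reactant side): -50.6 kJ/mol
(2) × 3 (scale by 3 for the 3 N2O3(g)): contributes 3·x
+200.5 = (-50.6) + 3·x
x = (+200.5 − (-50.6)) / (3) = 83.7 kJ/mol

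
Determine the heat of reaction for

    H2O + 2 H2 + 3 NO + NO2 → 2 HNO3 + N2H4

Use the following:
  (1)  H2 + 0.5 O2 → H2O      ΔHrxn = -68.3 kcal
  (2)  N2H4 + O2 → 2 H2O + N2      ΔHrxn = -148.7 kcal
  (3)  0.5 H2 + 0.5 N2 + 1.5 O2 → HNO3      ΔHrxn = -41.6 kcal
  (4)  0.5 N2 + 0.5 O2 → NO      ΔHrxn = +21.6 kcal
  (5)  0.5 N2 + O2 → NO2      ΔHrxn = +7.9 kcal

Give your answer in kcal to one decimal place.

(1) as written: -68.3 kcal
(2) reversed (N2H4 must end up as a product): +148.7 kcal
(3) × 2 (×2 to match 2 HNO3 in the target): (2)·(-41.6) = -83.2 kcal
(4) reversed and × 3 (NO must end up as a reactant; scale by 3 for the 3 NO): (-3)·(+21.6) = -64.8 kcal
(5) reversed (reverse to put NO2 on the reactant side): -7.9 kcal
Combining the equations, ΔHrxn = (-68.3) + (+148.7) + (-83.2) + (-64.8) + (-7.9) = -75.5 kcal

ΔHrxn = -75.5 kcal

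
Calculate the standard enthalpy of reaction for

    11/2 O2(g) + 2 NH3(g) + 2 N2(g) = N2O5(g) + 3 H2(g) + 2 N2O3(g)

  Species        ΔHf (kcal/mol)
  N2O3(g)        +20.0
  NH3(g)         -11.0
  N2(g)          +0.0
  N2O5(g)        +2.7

ΔH° = 64.7 kcal/mol

Products: 1·(+2.7) + 3·(+0.0) + 2·(+20.0) = +42.7
Reactants: 11/2·(+0.0) + 2·(-11.0) + 2·(+0.0) = -22.0
ΔH° = (+42.7) − (-22.0) = 64.7 kcal/mol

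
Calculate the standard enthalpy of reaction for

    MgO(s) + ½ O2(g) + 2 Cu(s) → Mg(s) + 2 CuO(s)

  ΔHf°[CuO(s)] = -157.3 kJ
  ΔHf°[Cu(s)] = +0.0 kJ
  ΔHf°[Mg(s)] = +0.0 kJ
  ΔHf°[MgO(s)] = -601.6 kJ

ΔH_rxn = 287.0 kJ

Products: 1·(+0.0) + 2·(-157.3) = -314.6
Reactants: 1·(-601.6) + 1/2·(+0.0) + 2·(+0.0) = -601.6
ΔH_rxn = (-314.6) − (-601.6) = 287.0 kJ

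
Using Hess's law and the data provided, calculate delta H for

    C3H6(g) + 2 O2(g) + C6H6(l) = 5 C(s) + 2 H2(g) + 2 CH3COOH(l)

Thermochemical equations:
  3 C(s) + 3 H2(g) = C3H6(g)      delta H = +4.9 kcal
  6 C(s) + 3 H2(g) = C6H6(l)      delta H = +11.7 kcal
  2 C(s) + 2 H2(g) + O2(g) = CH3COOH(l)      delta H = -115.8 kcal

equation 1 reversed: -4.9 kcal
equation 2 reversed: -11.7 kcal
equation 3 × 2: (2)·(-115.8) = -231.6 kcal
Summing the manipulated equations, delta H = (-4.9) + (-11.7) + (-231.6) = -248.2 kcal

delta H = -248.2 kcal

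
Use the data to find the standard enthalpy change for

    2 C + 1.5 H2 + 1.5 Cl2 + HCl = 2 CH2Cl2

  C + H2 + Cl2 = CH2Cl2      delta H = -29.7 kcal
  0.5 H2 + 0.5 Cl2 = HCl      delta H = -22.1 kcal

delta H = -37.3 kcal

equation 1 × 2 (scale by 2 for the 2 CH2Cl2): (2)·(-29.7) = -59.4 kcal
equation 2 reversed (reverse to put HCl on the reactant side): +22.1 kcal
Combining the equations, delta H = (-59.4) + (+22.1) = -37.3 kcal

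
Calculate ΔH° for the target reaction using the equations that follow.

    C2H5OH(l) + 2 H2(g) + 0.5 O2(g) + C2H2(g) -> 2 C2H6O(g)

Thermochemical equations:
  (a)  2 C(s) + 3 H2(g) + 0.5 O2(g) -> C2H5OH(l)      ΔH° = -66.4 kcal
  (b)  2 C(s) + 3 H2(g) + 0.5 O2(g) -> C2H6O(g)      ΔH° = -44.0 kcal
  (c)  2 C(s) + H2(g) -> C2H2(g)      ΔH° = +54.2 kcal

ΔH° = -75.8 kcal

(a) reversed: +66.4 kcal
(b) × 2: (2)·(-44.0) = -88.0 kcal
(c) reversed: -54.2 kcal
Combining the equations, ΔH° = (+66.4) + (-88.0) + (-54.2) = -75.8 kcal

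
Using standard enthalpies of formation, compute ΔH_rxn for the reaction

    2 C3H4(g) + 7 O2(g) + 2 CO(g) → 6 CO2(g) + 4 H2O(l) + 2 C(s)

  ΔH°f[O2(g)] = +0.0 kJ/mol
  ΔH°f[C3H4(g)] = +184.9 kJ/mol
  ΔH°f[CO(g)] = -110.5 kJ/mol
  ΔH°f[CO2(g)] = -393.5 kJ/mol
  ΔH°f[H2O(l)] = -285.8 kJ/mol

Products: 6·(-393.5) + 4·(-285.8) + 2·(+0.0) = -3504.2
Reactants: 2·(+184.9) + 7·(+0.0) + 2·(-110.5) = +148.8
ΔH_rxn = (-3504.2) − (+148.8) = -3653.0 kJ/mol

ΔH_rxn = -3653.0 kJ/mol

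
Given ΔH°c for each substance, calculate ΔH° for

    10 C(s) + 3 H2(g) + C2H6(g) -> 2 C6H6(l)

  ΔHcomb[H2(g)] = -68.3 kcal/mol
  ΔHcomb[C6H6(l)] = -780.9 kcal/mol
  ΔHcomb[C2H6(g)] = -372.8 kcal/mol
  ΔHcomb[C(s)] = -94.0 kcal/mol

With combustion enthalpies, reactants minus products:
= [10·(-94.0) + 3·(-68.3) + 1·(-372.8)] − [2·(-780.9)]
= 44.1 kcal/mol

ΔH° = 44.1 kcal/mol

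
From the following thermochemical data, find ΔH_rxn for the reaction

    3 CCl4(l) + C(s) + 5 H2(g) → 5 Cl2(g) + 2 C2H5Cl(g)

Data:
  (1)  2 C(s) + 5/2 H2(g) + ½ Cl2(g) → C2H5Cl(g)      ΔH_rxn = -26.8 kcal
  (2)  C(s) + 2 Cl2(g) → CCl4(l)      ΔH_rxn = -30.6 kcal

ΔH_rxn = 38.2 kcal

(1) × 2: (2)·(-26.8) = -53.6 kcal
(2) reversed and × 3: (-3)·(-30.6) = +91.8 kcal
ΔH_rxn = (2)·(-26.8) + (-3)·(-30.6) = 38.2 kcal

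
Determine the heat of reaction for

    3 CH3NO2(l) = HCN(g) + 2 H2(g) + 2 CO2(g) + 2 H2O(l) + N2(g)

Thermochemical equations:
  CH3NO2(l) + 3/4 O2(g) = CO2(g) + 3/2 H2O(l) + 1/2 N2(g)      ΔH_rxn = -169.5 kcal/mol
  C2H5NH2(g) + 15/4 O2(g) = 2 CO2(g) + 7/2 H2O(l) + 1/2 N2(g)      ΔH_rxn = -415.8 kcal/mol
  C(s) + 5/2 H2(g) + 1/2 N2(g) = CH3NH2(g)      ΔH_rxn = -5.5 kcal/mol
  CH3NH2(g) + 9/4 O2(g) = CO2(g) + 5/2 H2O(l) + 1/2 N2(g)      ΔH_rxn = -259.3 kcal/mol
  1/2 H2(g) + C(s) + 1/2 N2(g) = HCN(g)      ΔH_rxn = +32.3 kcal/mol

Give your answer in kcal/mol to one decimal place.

equation 1 × 3 (×3 to match 3 CH3NO2(l) in the target): (3)·(-169.5) = -508.5 kcal/mol
equation 2: not needed (C2H5NH2(g) appears nowhere else).
equation 3 reversed: +5.5 kcal/mol
equation 4 reversed: +259.3 kcal/mol
equation 5 as written (HCN(g) already on the product side): +32.3 kcal/mol
Summing the manipulated equations, ΔH_rxn = (-508.5) + (+5.5) + (+259.3) + (+32.3) = -211.4 kcal/mol

ΔH_rxn = -211.4 kcal/mol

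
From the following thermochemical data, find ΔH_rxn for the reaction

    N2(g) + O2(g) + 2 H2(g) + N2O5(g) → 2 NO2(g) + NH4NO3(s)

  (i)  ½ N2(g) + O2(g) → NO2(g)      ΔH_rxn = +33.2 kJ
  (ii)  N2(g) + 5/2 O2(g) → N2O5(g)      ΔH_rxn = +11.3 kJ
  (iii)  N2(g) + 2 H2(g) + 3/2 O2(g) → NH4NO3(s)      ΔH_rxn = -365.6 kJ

(i) × 2: (2)·(+33.2) = +66.4 kJ
(ii) reversed: -11.3 kJ
(iii) as written: -365.6 kJ
Since enthalpy is a state function, ΔH_rxn = (2)·(+33.2) + (-1)·(+11.3) + (1)·(-365.6) = -310.5 kJ

ΔH_rxn = -310.5 kJ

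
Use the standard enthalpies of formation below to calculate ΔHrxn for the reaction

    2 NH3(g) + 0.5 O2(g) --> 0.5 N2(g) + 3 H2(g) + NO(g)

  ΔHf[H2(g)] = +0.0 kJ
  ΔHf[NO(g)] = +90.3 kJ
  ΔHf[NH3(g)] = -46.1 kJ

Products: 1/2·(+0.0) + 3·(+0.0) + 1·(+90.3) = +90.3
Reactants: 2·(-46.1) + 1/2·(+0.0) = -92.2
ΔHrxn = (+90.3) − (-92.2) = 182.5 kJ

ΔHrxn = 182.5 kJ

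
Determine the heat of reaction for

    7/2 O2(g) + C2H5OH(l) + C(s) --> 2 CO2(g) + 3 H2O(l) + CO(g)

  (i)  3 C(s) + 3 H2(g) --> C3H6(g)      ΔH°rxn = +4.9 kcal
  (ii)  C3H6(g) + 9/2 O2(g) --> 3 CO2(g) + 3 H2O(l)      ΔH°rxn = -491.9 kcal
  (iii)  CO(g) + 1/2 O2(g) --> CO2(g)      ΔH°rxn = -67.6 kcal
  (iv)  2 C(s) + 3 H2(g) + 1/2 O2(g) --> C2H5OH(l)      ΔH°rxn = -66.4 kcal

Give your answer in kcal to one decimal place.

(i) as written: +4.9 kcal
(ii) as written (H2O(l) already on the product side): -491.9 kcal
(iii) reversed (CO(g) must end up as a product): +67.6 kcal
(iv) reversed (C2H5OH(l) must end up as a reactant): +66.4 kcal
ΔH°rxn = (1)·(+4.9) + (1)·(-491.9) + (-1)·(-67.6) + (-1)·(-66.4) = -353.0 kcal

ΔH°rxn = -353.0 kcal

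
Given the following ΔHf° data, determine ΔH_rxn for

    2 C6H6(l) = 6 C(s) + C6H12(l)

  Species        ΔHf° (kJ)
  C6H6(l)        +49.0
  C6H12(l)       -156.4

Products: 6·(+0.0) + 1·(-156.4) = -156.4
Reactants: 2·(+49.0) = +98.0
ΔH_rxn = (-156.4) − (+98.0) = -254.4 kJ

ΔH_rxn = -254.4 kJ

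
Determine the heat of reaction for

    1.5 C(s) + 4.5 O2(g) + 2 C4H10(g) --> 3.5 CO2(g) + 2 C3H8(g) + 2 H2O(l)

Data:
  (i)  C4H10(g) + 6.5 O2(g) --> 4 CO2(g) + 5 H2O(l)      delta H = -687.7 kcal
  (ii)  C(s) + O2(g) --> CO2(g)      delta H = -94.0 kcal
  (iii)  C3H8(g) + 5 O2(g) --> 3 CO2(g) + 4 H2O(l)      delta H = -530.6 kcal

(i) × 2: (2)·(-687.7) = -1375.4 kcal
(ii) × 3/2: (3/2)·(-94.0) = -141.0 kcal
(iii) reversed and × 2: (-2)·(-530.6) = +1061.2 kcal
Combining the equations, delta H = (-1375.4) + (-141.0) + (+1061.2) = -455.2 kcal

delta H = -455.2 kcal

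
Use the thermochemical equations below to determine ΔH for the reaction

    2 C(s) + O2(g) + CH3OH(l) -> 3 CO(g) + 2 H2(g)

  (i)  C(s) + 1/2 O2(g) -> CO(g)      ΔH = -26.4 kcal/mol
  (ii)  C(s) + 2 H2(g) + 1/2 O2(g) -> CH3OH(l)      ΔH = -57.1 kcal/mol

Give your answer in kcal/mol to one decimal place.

ΔH = -22.1 kcal/mol

(i) × 3: (3)·(-26.4) = -79.2 kcal/mol
(ii) reversed: +57.1 kcal/mol
Since enthalpy is a state function, ΔH = (-79.2) + (+57.1) = -22.1 kcal/mol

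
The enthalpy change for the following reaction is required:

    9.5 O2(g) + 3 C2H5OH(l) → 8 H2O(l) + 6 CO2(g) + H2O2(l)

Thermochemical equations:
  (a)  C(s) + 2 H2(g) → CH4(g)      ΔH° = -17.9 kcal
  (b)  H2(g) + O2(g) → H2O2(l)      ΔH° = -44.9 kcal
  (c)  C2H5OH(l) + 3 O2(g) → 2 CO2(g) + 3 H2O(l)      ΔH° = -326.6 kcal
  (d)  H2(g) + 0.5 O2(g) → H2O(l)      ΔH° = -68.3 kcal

ΔH° = -956.4 kcal

(a): not needed.
(b) as written: -44.9 kcal
(c) × 3: (3)·(-326.6) = -979.8 kcal
(d) reversed: +68.3 kcal
ΔH° = (-44.9) + (-979.8) + (+68.3) = -956.4 kcal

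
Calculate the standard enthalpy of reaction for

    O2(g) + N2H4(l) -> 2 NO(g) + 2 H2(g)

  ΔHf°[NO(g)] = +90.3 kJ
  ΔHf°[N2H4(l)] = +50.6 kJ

Products: 2·(+90.3) + 2·(+0.0) = +180.6
Reactants: 1·(+0.0) + 1·(+50.6) = +50.6
ΔH° = (+180.6) − (+50.6) = 130.0 kJ

ΔH° = 130.0 kJ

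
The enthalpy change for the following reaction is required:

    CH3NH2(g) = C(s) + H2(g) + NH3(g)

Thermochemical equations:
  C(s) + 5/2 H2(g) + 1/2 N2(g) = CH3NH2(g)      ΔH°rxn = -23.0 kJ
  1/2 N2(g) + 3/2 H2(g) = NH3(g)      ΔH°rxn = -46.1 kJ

equation 1 reversed (CH3NH2(g) must end up as a reactant): +23.0 kJ
equation 2 as written (NH3(g) already on the product side): -46.1 kJ
ΔH°rxn = (+23.0) + (-46.1) = -23.1 kJ

ΔH°rxn = -23.1 kJ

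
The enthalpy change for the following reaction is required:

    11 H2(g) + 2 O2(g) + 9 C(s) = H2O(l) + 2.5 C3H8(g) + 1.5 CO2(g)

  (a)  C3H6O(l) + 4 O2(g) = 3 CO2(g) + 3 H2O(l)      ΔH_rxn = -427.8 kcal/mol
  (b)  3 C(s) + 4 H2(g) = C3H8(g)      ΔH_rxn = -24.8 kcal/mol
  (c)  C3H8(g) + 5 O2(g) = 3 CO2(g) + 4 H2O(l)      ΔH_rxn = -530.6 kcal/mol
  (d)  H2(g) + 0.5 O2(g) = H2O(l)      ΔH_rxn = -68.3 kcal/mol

(a): not needed.
(b) × 3: (3)·(-24.8) = -74.4 kcal/mol
(c) × 1/2: (1/2)·(-530.6) = -265.3 kcal/mol
(d) reversed: +68.3 kcal/mol
Since enthalpy is a state function, ΔH_rxn = (-74.4) + (-265.3) + (+68.3) = -271.4 kcal/mol

ΔH_rxn = -271.4 kcal/mol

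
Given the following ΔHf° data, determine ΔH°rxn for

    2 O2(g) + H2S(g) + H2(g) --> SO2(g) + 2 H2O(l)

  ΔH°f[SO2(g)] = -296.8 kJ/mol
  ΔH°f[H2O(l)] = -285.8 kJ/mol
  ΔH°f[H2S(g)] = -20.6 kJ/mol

ΔH°rxn = -847.8 kJ/mol

Products: 1·(-296.8) + 2·(-285.8) = -868.4
Reactants: 2·(+0.0) + 1·(-20.6) + 1·(+0.0) = -20.6
ΔH°rxn = (-868.4) − (-20.6) = -847.8 kJ/mol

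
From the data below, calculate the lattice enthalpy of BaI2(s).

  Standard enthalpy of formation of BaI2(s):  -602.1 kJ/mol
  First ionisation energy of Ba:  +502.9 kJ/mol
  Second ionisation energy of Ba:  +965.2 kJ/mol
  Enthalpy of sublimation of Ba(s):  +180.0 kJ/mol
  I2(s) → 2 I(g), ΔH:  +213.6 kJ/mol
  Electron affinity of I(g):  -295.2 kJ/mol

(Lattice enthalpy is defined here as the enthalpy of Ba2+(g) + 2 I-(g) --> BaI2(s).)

U = -1873.4 kJ/mol

ΔHf° = 1·ΔHsub + 1·(ΣIE) + 1·D(I2) + 2·EA + U
-602.1 = 1·(+180.0) + 1·(+1468.1) + 1·(+213.6) + 2·(-295.2) + U
U = -602.1 − (+1271.3) = -1873.4 kJ/mol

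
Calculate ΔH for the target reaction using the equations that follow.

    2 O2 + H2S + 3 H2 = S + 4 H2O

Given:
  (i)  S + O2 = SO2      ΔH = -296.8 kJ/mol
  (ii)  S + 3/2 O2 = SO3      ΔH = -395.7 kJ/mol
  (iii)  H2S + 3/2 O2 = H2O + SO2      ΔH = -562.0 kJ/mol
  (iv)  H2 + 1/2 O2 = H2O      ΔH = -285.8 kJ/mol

(i) reversed: +296.8 kJ/mol
(ii): not needed (SO3 appears nowhere else).
(iii) as written (H2S already on the reactant side): -562.0 kJ/mol
(iv) × 3 (×3 to match 3 H2 in the target): (3)·(-285.8) = -857.4 kJ/mol
ΔH = (-1)·(-296.8) + (1)·(-562.0) + (3)·(-285.8) = -1122.6 kJ/mol

ΔH = -1122.6 kJ/mol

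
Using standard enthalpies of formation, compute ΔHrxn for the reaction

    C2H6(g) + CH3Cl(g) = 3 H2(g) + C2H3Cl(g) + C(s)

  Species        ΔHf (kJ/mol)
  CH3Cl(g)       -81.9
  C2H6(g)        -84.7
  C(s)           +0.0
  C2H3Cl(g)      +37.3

Products: 3·(+0.0) + 1·(+37.3) + 1·(+0.0) = +37.3
Reactants: 1·(-84.7) + 1·(-81.9) = -166.6
ΔHrxn = (+37.3) − (-166.6) = 203.9 kJ/mol

ΔHrxn = 203.9 kJ/mol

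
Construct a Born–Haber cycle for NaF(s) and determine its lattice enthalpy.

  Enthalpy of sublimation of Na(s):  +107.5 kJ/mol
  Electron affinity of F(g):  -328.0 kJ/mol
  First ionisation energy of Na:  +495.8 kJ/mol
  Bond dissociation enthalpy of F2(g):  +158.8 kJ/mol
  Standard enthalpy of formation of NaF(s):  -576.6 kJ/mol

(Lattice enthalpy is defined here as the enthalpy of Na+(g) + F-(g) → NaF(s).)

ΔHf° = 1·ΔHsub + 1·(ΣIE) + 1/2·D(F2) + 1·EA + U
-576.6 = 1·(+107.5) + 1·(+495.8) + 1/2·(+158.8) + 1·(-328.0) + U
U = -576.6 − (+354.7) = -931.3 kJ/mol

U = -931.3 kJ/mol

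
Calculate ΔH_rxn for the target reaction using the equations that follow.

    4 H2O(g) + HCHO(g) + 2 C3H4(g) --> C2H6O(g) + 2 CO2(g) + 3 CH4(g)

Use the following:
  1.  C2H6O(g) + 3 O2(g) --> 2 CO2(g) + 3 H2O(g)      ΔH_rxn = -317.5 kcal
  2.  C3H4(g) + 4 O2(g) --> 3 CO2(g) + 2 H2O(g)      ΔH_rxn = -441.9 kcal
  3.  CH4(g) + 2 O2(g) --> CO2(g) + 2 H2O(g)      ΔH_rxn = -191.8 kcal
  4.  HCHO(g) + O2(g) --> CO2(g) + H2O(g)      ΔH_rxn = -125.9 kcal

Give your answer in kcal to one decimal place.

eq. 1 reversed (C2H6O(g) must end up as a product): +317.5 kcal
eq. 2 × 2 (scale by 2 for the 2 C3H4(g)): (2)·(-441.9) = -883.8 kcal
eq. 3 reversed and × 3 (reverse to put CH4(g) on the product side; ×3 to match 3 CH4(g) in the target): (-3)·(-191.8) = +575.4 kcal
eq. 4 as written (HCHO(g) already on the reactant side): -125.9 kcal
Combining the equations, ΔH_rxn = (-1)·(-317.5) + (2)·(-441.9) + (-3)·(-191.8) + (1)·(-125.9) = -116.8 kcal

ΔH_rxn = -116.8 kcal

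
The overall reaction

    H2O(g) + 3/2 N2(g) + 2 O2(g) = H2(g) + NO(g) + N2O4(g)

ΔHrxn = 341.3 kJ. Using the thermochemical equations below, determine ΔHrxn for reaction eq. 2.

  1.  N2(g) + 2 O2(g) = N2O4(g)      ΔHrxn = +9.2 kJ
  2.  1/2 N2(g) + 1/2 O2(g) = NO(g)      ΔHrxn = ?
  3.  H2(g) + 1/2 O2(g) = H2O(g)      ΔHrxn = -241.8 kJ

eq. 1 as written (N2O4(g) already on the product side): +9.2 kJ
eq. 2 as written (NO(g) already on the product side): contributes x
eq. 3 reversed (reverse to put H2O(g) on the reactant side): +241.8 kJ
+341.3 = (+9.2) + (+241.8) + x
x = (+341.3 − (+251.0)) / (1) = 90.3 kJ

ΔHrxn = 90.3 kJ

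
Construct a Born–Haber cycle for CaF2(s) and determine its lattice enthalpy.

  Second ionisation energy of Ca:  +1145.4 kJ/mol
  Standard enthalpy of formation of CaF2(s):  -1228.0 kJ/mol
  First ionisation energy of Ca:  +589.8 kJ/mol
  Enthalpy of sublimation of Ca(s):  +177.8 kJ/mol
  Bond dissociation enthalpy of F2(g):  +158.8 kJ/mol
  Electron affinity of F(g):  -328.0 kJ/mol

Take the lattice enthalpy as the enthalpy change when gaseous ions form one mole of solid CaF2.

ΔHf° = 1·ΔHsub + 1·(ΣIE) + 1·D(F2) + 2·EA + U
-1228.0 = 1·(+177.8) + 1·(+1735.2) + 1·(+158.8) + 2·(-328.0) + U
U = -1228.0 − (+1415.8) = -2643.8 kJ/mol

U = -2643.8 kJ/mol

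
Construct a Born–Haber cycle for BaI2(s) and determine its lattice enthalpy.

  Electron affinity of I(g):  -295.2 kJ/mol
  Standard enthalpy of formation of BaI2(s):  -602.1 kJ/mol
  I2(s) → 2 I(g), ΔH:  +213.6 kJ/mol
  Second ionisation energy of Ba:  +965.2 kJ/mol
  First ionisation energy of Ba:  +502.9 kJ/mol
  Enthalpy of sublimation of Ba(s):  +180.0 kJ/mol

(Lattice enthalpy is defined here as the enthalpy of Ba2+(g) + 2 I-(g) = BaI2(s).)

ΔHf° = 1·ΔHsub + 1·(ΣIE) + 1·D(I2) + 2·EA + U
-602.1 = 1·(+180.0) + 1·(+1468.1) + 1·(+213.6) + 2·(-295.2) + U
U = -602.1 − (+1271.3) = -1873.4 kJ/mol

U = -1873.4 kJ/mol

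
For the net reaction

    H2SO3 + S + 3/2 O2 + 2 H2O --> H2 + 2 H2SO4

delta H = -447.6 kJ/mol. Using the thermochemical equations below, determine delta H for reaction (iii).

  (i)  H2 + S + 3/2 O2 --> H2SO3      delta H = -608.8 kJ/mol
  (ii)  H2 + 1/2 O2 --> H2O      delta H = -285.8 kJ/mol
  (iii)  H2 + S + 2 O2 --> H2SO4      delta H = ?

delta H = -814.0 kJ/mol

(i) reversed (reverse to put H2SO3 on the reactant side): +608.8 kJ/mol
(ii) reversed and × 2 (H2O must end up as a reactant; scale by 2 for the 2 H2O): (-2)·(-285.8) = +571.6 kJ/mol
(iii) × 2 (×2 to match 2 H2SO4 in the target): contributes 2·x
-447.6 = (+608.8) + (+571.6) + 2·x
x = (-447.6 − (+1180.4)) / (2) = -814.0 kJ/mol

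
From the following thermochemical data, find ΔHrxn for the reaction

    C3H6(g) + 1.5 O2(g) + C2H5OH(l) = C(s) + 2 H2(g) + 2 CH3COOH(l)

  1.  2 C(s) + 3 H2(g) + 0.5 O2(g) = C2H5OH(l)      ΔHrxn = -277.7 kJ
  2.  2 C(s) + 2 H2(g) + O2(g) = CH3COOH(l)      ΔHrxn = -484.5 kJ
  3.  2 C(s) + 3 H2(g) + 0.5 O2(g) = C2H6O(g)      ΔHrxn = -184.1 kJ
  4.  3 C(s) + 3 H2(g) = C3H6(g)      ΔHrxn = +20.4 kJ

eq. 1 reversed: +277.7 kJ
eq. 2 × 2: (2)·(-484.5) = -969.0 kJ
eq. 3: not needed.
eq. 4 reversed: -20.4 kJ
Combining the equations, ΔHrxn = (+277.7) + (-969.0) + (-20.4) = -711.7 kJ

ΔHrxn = -711.7 kJ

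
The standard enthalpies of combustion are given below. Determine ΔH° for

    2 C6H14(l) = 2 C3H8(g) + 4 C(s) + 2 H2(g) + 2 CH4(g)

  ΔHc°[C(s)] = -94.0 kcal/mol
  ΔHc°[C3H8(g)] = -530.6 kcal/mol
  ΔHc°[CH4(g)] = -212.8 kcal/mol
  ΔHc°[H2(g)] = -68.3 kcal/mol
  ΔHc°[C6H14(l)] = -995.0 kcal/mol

Using ΔH = Σ nΔHc°(reactants) − Σ nΔHc°(products):
= [2·(-995.0)] − [2·(-530.6) + 4·(-94.0) + 2·(-68.3) + 2·(-212.8)]
= 9.4 kcal/mol

ΔH° = 9.4 kcal/mol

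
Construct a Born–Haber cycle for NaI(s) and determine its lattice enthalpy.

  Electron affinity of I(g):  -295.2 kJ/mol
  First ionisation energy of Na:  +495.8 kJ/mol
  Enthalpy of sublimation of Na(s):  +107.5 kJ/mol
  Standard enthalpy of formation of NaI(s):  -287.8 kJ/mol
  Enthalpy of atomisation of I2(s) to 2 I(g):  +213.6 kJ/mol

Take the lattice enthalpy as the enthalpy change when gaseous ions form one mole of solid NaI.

ΔHf° = 1·ΔHsub + 1·(ΣIE) + 1/2·D(I2) + 1·EA + U
-287.8 = 1·(+107.5) + 1·(+495.8) + 1/2·(+213.6) + 1·(-295.2) + U
U = -287.8 − (+414.9) = -702.7 kJ/mol

U = -702.7 kJ/mol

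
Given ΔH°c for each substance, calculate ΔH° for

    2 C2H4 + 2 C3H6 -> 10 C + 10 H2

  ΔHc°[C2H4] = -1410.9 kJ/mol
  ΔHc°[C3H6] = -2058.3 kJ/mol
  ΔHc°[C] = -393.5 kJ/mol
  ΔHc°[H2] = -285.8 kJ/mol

ΔH° = -145.4 kJ/mol

With combustion enthalpies, reactants minus products:
= [2·(-1410.9) + 2·(-2058.3)] − [10·(-393.5) + 10·(-285.8)]
= -145.4 kJ/mol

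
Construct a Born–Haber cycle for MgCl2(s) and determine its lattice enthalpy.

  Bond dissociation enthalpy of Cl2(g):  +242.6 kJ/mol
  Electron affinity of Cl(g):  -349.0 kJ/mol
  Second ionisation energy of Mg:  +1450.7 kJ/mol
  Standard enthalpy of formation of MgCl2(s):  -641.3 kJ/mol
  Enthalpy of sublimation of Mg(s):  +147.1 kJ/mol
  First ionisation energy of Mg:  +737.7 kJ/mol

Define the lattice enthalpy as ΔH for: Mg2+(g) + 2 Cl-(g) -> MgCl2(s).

ΔHf° = 1·ΔHsub + 1·(ΣIE) + 1·D(Cl2) + 2·EA + U
-641.3 = 1·(+147.1) + 1·(+2188.4) + 1·(+242.6) + 2·(-349.0) + U
U = -641.3 − (+1880.1) = -2521.4 kJ/mol

U = -2521.4 kJ/mol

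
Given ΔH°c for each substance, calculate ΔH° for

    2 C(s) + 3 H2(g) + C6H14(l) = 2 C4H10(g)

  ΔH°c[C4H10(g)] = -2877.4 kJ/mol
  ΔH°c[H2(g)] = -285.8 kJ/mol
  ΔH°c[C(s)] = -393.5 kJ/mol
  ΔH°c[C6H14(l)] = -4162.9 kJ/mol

Using ΔH = Σ nΔHc°(reactants) − Σ nΔHc°(products):
= [2·(-393.5) + 3·(-285.8) + 1·(-4162.9)] − [2·(-2877.4)]
= -52.5 kJ/mol

ΔH° = -52.5 kJ/mol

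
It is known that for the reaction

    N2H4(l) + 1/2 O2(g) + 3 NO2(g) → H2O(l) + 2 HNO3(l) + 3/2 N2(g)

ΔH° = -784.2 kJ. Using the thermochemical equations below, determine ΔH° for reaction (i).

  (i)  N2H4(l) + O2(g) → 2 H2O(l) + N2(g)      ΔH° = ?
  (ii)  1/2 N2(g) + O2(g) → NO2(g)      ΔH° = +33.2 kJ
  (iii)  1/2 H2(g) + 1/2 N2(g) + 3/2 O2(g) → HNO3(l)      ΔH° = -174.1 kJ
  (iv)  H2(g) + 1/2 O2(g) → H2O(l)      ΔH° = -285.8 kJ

(i) as written: contributes x
(ii) reversed and × 3: (-3)·(+33.2) = -99.6 kJ
(iii) × 2: (2)·(-174.1) = -348.2 kJ
(iv) reversed: +285.8 kJ
-784.2 = (-99.6) + (-348.2) + (+285.8) + x
x = (-784.2 − (-162.0)) / (1) = -622.2 kJ

ΔH° = -622.2 kJ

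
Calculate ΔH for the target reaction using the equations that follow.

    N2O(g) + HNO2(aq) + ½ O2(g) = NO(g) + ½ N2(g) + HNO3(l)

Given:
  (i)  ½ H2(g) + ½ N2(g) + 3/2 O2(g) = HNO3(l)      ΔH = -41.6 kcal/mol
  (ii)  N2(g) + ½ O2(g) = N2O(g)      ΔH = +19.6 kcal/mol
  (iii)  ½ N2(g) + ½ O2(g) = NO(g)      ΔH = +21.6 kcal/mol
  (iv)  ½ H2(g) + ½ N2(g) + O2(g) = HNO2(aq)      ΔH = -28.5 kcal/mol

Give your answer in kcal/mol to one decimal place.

(i) as written (HNO3(l) already on the product side): -41.6 kcal/mol
(ii) reversed (reverse to put N2O(g) on the reactant side): -19.6 kcal/mol
(iii) as written (NO(g) already on the product side): +21.6 kcal/mol
(iv) reversed (HNO2(aq) must end up as a reactant): +28.5 kcal/mol
Since enthalpy is a state function, ΔH = (1)·(-41.6) + (-1)·(+19.6) + (1)·(+21.6) + (-1)·(-28.5) = -11.1 kcal/mol

ΔH = -11.1 kcal/mol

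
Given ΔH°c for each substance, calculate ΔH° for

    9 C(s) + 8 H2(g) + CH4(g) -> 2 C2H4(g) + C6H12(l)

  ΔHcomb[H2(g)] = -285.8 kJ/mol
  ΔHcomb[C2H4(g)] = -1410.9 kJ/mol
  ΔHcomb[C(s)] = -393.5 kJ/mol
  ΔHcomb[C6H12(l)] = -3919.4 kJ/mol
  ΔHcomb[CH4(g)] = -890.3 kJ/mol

ΔH° = 23.0 kJ/mol

With combustion enthalpies, reactants minus products:
= [9·(-393.5) + 8·(-285.8) + 1·(-890.3)] − [2·(-1410.9) + 1·(-3919.4)]
= 23.0 kJ/mol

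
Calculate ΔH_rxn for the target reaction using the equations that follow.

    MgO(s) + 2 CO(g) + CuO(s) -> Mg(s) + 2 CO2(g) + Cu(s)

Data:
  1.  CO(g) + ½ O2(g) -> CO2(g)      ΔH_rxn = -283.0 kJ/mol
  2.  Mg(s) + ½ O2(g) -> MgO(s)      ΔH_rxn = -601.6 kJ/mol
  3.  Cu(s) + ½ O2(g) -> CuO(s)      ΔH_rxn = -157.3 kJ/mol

eq. 1 × 2 (×2 to match 2 CO(g) in the target): (2)·(-283.0) = -566.0 kJ/mol
eq. 2 reversed (reverse to put MgO(s) on the reactant side): +601.6 kJ/mol
eq. 3 reversed (reverse to put CuO(s) on the reactant side): +157.3 kJ/mol
Since enthalpy is a state function, ΔH_rxn = (2)·(-283.0) + (-1)·(-601.6) + (-1)·(-157.3) = 192.9 kJ/mol

ΔH_rxn = 192.9 kJ/mol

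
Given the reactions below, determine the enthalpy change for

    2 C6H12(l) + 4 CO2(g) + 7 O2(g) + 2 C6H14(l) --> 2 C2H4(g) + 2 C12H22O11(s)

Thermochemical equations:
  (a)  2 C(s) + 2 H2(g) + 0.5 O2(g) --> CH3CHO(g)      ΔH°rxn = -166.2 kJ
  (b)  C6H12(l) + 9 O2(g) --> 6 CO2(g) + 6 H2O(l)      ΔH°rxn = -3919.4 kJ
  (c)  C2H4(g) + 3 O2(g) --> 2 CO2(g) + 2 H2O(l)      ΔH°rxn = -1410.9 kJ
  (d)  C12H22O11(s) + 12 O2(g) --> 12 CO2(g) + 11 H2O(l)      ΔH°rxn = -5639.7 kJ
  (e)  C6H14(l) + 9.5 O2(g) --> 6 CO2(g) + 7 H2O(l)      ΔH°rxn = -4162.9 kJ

ΔH°rxn = -2063.4 kJ

(a): not needed.
(b) × 2: (2)·(-3919.4) = -7838.8 kJ
(c) reversed and × 2: (-2)·(-1410.9) = +2821.8 kJ
(d) reversed and × 2: (-2)·(-5639.7) = +11279.4 kJ
(e) × 2: (2)·(-4162.9) = -8325.8 kJ
Combining the equations, ΔH°rxn = (2)·(-3919.4) + (-2)·(-1410.9) + (-2)·(-5639.7) + (2)·(-4162.9) = -2063.4 kJ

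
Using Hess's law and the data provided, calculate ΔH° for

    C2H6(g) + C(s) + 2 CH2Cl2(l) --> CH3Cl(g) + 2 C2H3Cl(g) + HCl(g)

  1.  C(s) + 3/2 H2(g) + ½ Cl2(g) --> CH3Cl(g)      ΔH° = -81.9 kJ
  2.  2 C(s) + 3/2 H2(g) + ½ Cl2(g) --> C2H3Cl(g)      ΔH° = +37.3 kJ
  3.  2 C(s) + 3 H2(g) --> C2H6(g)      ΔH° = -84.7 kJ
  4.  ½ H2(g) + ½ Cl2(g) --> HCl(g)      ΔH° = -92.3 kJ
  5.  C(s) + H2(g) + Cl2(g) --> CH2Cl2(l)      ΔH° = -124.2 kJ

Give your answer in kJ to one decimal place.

eq. 1 as written (CH3Cl(g) already on the product side): -81.9 kJ
eq. 2 × 2 (×2 to match 2 C2H3Cl(g) in the target): (2)·(+37.3) = +74.6 kJ
eq. 3 reversed (reverse to put C2H6(g) on the reactant side): +84.7 kJ
eq. 4 as written (HCl(g) already on the product side): -92.3 kJ
eq. 5 reversed and × 2 (CH2Cl2(l) must end up as a reactant; ×2 to match 2 CH2Cl2(l) in the target): (-2)·(-124.2) = +248.4 kJ
Since enthalpy is a state function, ΔH° = (1)·(-81.9) + (2)·(+37.3) + (-1)·(-84.7) + (1)·(-92.3) + (-2)·(-124.2) = 233.5 kJ

ΔH° = 233.5 kJ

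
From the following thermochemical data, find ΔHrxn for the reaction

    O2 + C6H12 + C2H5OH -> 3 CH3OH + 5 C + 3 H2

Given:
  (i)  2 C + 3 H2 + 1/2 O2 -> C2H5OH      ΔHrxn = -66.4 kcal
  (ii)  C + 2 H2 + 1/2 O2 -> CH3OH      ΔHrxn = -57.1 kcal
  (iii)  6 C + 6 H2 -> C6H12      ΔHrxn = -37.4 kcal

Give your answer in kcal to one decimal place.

ΔHrxn = -67.5 kcal

(i) reversed (reverse to put C2H5OH on the reactant side): +66.4 kcal
(ii) × 3 (×3 to match 3 CH3OH in the target): (3)·(-57.1) = -171.3 kcal
(iii) reversed (C6H12 must end up as a reactant): +37.4 kcal
ΔHrxn = (-1)·(-66.4) + (3)·(-57.1) + (-1)·(-37.4) = -67.5 kcal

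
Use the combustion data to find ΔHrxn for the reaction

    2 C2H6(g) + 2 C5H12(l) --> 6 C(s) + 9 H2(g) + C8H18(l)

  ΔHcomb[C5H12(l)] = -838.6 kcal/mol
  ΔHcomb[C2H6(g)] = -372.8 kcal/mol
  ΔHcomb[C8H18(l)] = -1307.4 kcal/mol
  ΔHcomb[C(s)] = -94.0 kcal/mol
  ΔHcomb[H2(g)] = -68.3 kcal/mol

ΔHrxn = 63.3 kcal/mol

Using ΔH = Σ nΔHc°(reactants) − Σ nΔHc°(products):
= [2·(-372.8) + 2·(-838.6)] − [6·(-94.0) + 9·(-68.3) + 1·(-1307.4)]
= 63.3 kcal/mol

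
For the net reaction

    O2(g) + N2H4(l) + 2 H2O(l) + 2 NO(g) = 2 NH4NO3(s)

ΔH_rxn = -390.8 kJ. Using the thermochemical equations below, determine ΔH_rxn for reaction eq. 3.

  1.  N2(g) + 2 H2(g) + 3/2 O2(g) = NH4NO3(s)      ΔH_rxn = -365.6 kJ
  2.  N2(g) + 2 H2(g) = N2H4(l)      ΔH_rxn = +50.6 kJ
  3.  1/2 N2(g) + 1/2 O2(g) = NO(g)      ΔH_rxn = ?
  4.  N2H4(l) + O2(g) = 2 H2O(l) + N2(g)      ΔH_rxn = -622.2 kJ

ΔH_rxn = 90.3 kJ

eq. 1 × 2: (2)·(-365.6) = -731.2 kJ
eq. 2 reversed and × 2: (-2)·(+50.6) = -101.2 kJ
eq. 3 reversed and × 2: contributes −2·x
eq. 4 reversed: +622.2 kJ
-390.8 = (-731.2) + (-101.2) + (+622.2) − 2·x
x = (-390.8 − (-210.2)) / (-2) = 90.3 kJ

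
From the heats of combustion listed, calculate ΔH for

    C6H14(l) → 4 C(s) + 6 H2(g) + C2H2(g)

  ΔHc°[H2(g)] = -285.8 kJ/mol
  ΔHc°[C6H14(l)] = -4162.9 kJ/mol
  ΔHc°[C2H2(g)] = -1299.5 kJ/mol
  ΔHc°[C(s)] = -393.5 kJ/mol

Using ΔH = Σ nΔHc°(reactants) − Σ nΔHc°(products):
= [1·(-4162.9)] − [4·(-393.5) + 6·(-285.8) + 1·(-1299.5)]
= 425.4 kJ/mol

ΔH = 425.4 kJ/mol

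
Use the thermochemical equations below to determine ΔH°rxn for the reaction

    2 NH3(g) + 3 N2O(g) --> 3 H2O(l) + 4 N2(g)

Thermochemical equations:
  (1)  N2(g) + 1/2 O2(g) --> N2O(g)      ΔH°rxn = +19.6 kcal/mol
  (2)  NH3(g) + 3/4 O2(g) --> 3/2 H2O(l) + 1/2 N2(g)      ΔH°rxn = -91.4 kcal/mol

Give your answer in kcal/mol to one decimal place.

ΔH°rxn = -241.6 kcal/mol

(1) reversed and × 3: (-3)·(+19.6) = -58.8 kcal/mol
(2) × 2: (2)·(-91.4) = -182.8 kcal/mol
Combining the equations, ΔH°rxn = (-58.8) + (-182.8) = -241.6 kcal/mol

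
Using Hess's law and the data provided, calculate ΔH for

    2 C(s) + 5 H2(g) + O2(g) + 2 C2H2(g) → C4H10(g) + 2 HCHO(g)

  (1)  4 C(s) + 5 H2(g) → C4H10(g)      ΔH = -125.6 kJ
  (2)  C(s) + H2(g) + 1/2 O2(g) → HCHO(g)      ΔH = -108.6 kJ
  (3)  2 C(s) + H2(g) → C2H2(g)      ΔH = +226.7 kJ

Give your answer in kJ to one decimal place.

(1) as written: -125.6 kJ
(2) × 2: (2)·(-108.6) = -217.2 kJ
(3) reversed and × 2: (-2)·(+226.7) = -453.4 kJ
Since enthalpy is a state function, ΔH = (1)·(-125.6) + (2)·(-108.6) + (-2)·(+226.7) = -796.2 kJ

ΔH = -796.2 kJ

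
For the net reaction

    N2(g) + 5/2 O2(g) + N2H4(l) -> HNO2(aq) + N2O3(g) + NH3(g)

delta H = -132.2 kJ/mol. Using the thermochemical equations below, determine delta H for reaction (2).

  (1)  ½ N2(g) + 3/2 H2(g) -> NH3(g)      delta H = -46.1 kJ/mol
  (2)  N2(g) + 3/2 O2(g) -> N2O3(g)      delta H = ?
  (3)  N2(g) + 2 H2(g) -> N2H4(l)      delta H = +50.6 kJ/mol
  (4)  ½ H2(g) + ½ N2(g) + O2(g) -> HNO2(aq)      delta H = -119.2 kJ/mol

delta H = 83.7 kJ/mol

(1) as written: -46.1 kJ/mol
(2) as written: contributes x
(3) reversed: -50.6 kJ/mol
(4) as written: -119.2 kJ/mol
-132.2 = (-46.1) + (-50.6) + (-119.2) + x
x = (-132.2 − (-215.9)) / (1) = 83.7 kJ/mol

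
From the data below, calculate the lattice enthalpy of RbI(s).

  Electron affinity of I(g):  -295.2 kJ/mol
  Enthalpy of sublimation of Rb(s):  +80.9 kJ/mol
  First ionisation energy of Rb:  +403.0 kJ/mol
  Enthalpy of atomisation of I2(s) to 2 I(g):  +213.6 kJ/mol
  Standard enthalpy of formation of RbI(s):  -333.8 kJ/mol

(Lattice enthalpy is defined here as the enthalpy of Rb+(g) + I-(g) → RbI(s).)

ΔHf° = 1·ΔHsub + 1·(ΣIE) + 1/2·D(I2) + 1·EA + U
-333.8 = 1·(+80.9) + 1·(+403.0) + 1/2·(+213.6) + 1·(-295.2) + U
U = -333.8 − (+295.5) = -629.3 kJ/mol

U = -629.3 kJ/mol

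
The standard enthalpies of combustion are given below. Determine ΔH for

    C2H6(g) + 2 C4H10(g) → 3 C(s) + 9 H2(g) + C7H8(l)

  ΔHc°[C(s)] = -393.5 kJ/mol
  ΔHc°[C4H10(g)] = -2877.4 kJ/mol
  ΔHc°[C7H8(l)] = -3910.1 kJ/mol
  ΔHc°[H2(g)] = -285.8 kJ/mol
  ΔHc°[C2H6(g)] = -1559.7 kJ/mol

With combustion enthalpies, reactants minus products:
= [1·(-1559.7) + 2·(-2877.4)] − [3·(-393.5) + 9·(-285.8) + 1·(-3910.1)]
= 348.3 kJ/mol

ΔH = 348.3 kJ/mol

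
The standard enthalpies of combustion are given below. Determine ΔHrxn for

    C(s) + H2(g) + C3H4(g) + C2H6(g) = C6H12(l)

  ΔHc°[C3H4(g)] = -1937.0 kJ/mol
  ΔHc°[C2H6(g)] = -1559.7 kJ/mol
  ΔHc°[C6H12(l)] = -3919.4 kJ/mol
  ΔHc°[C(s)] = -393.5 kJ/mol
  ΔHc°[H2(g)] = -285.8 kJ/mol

Using ΔH = Σ nΔHc°(reactants) − Σ nΔHc°(products):
= [1·(-393.5) + 1·(-285.8) + 1·(-1937.0) + 1·(-1559.7)] − [1·(-3919.4)]
= -256.6 kJ/mol

ΔHrxn = -256.6 kJ/mol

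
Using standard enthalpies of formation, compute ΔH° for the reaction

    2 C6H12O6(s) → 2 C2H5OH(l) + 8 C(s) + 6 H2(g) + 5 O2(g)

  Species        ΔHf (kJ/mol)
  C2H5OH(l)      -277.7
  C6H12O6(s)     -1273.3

ΔH° = 1991.2 kJ/mol

ΔH°rxn = Σ nΔHf°(products) − Σ nΔHf°(reactants).
Products: 2·(-277.7) + 8·(+0.0) + 6·(+0.0) + 5·(+0.0) = -555.4
Reactants: 2·(-1273.3) = -2546.6
ΔH° = (-555.4) − (-2546.6) = 1991.2 kJ/mol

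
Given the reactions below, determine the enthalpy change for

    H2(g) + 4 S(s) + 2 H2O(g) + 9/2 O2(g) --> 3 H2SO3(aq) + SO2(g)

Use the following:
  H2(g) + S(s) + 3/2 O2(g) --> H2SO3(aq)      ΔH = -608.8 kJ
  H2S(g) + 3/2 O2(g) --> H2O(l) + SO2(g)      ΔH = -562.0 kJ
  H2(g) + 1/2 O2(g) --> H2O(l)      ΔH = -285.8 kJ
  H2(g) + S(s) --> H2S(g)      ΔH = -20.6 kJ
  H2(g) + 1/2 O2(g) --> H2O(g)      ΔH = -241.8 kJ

ΔH = -1639.6 kJ

equation 1 × 3 (×3 to match 3 H2SO3(aq) in the target): (3)·(-608.8) = -1826.4 kJ
equation 2 as written (SO2(g) already on the product side): -562.0 kJ
equation 3 reversed: +285.8 kJ
equation 4 as written: -20.6 kJ
equation 5 reversed and × 2 (reverse to put H2O(g) on the reactant side; ×2 to match 2 H2O(g) in the target): (-2)·(-241.8) = +483.6 kJ
Summing the manipulated equations, ΔH = (3)·(-608.8) + (1)·(-562.0) + (-1)·(-285.8) + (1)·(-20.6) + (-2)·(-241.8) = -1639.6 kJ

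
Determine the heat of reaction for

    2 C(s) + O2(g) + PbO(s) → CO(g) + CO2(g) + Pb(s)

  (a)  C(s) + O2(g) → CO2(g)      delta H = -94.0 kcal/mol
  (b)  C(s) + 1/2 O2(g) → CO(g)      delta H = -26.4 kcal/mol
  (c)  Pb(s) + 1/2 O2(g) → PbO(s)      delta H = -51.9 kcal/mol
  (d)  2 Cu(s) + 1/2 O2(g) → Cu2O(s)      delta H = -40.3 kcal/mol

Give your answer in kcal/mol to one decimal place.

delta H = -68.5 kcal/mol

(a) as written (CO2(g) already on the product side): -94.0 kcal/mol
(b) as written (CO(g) already on the product side): -26.4 kcal/mol
(c) reversed (reverse to put PbO(s) on the reactant side): +51.9 kcal/mol
(d): not needed (Cu2O(s) appears nowhere else).
Combining the equations, delta H = (-94.0) + (-26.4) + (+51.9) = -68.5 kcal/mol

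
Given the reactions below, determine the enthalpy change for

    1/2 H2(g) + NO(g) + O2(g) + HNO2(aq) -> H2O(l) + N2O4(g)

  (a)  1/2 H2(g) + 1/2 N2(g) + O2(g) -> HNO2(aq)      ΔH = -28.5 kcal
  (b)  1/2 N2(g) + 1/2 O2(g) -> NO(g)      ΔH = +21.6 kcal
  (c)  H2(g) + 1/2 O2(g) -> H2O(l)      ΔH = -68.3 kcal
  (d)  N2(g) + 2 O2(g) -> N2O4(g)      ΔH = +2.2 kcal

ΔH = -59.2 kcal

(a) reversed (HNO2(aq) must end up as a reactant): +28.5 kcal
(b) reversed (reverse to put NO(g) on the reactant side): -21.6 kcal
(c) as written (H2O(l) already on the product side): -68.3 kcal
(d) as written (N2O4(g) already on the product side): +2.2 kcal
ΔH = (-1)·(-28.5) + (-1)·(+21.6) + (1)·(-68.3) + (1)·(+2.2) = -59.2 kcal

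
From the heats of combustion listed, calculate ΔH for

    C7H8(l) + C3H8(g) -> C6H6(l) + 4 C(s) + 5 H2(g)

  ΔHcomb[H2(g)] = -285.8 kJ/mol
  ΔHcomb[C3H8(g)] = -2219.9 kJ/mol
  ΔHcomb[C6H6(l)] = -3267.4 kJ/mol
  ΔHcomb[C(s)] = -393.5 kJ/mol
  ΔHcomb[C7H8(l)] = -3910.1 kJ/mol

With combustion enthalpies, reactants minus products:
= [1·(-3910.1) + 1·(-2219.9)] − [1·(-3267.4) + 4·(-393.5) + 5·(-285.8)]
= 140.4 kJ/mol

ΔH = 140.4 kJ/mol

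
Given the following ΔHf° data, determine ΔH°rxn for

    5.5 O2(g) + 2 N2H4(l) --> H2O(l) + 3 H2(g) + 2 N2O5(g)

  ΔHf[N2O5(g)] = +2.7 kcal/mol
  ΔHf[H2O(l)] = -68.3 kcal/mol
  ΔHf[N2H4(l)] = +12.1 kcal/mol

ΔH°rxn = -87.1 kcal/mol

Products: 1·(-68.3) + 3·(+0.0) + 2·(+2.7) = -62.9
Reactants: 11/2·(+0.0) + 2·(+12.1) = +24.2
ΔH°rxn = (-62.9) − (+24.2) = -87.1 kcal/mol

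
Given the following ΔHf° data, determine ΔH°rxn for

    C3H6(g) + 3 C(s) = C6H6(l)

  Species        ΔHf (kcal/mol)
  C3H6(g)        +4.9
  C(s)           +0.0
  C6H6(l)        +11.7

ΔH°rxn = Σ nΔHf°(products) − Σ nΔHf°(reactants).
Products: 1·(+11.7) = +11.7
Reactants: 1·(+4.9) + 3·(+0.0) = +4.9
ΔH°rxn = (+11.7) − (+4.9) = 6.8 kcal/mol

ΔH°rxn = 6.8 kcal/mol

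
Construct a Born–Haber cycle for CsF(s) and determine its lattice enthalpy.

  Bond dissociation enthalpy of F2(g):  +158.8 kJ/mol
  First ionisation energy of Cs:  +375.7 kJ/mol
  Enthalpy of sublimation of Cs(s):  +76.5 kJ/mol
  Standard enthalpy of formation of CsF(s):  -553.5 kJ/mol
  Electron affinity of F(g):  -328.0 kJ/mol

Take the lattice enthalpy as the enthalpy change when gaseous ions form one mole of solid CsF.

ΔHf° = 1·ΔHsub + 1·(ΣIE) + 1/2·D(F2) + 1·EA + U
-553.5 = 1·(+76.5) + 1·(+375.7) + 1/2·(+158.8) + 1·(-328.0) + U
U = -553.5 − (+203.6) = -757.1 kJ/mol

U = -757.1 kJ/mol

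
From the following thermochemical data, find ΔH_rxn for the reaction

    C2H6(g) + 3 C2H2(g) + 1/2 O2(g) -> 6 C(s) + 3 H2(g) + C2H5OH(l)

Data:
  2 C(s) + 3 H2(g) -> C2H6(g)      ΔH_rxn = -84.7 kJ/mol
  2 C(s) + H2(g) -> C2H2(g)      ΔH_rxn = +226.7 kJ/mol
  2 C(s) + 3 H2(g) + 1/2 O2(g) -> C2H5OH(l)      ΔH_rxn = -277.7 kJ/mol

equation 1 reversed (C2H6(g) must end up as a reactant): +84.7 kJ/mol
equation 2 reversed and × 3 (reverse to put C2H2(g) on the reactant side; ×3 to match 3 C2H2(g) in the target): (-3)·(+226.7) = -680.1 kJ/mol
equation 3 as written (C2H5OH(l) already on the product side): -277.7 kJ/mol
ΔH_rxn = (-1)·(-84.7) + (-3)·(+226.7) + (1)·(-277.7) = -873.1 kJ/mol

ΔH_rxn = -873.1 kJ/mol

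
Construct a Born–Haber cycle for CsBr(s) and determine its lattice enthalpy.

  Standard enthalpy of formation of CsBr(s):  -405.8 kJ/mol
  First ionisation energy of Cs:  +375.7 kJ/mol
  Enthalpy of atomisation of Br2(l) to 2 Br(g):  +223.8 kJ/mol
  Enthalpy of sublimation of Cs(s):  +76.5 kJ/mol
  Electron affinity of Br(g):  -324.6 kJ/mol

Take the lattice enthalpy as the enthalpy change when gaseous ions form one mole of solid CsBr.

U = -645.3 kJ/mol

ΔHf° = 1·ΔHsub + 1·(ΣIE) + 1/2·D(Br2) + 1·EA + U
-405.8 = 1·(+76.5) + 1·(+375.7) + 1/2·(+223.8) + 1·(-324.6) + U
U = -405.8 − (+239.5) = -645.3 kJ/mol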